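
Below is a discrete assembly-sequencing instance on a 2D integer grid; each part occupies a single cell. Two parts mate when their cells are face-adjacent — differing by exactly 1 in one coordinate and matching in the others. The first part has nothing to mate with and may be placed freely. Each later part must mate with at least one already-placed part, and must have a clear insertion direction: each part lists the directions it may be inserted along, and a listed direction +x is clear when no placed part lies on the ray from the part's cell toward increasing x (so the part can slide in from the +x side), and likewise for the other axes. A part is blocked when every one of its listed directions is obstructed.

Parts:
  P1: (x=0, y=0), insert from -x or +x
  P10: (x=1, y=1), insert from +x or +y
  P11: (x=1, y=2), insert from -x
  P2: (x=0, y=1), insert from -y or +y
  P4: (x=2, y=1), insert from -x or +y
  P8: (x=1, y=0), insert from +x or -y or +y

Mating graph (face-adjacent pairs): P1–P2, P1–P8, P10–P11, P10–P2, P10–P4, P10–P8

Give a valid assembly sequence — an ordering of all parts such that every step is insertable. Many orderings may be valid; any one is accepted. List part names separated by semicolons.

1. P4@(2, 1) [-x clear] — {P4}
2. P10@(1, 1) [+y clear] — {P10, P4}
3. P2@(0, 1) [-y clear] — {P10, P2, P4}
4. P1@(0, 0) [-x clear] — {P1, P10, P2, P4}
5. P8@(1, 0) [+x clear] — {P1, P10, P2, P4, P8}
6. P11@(1, 2) [-x clear] — {P1, P10, P11, P2, P4, P8}

P4; P10; P2; P1; P8; P11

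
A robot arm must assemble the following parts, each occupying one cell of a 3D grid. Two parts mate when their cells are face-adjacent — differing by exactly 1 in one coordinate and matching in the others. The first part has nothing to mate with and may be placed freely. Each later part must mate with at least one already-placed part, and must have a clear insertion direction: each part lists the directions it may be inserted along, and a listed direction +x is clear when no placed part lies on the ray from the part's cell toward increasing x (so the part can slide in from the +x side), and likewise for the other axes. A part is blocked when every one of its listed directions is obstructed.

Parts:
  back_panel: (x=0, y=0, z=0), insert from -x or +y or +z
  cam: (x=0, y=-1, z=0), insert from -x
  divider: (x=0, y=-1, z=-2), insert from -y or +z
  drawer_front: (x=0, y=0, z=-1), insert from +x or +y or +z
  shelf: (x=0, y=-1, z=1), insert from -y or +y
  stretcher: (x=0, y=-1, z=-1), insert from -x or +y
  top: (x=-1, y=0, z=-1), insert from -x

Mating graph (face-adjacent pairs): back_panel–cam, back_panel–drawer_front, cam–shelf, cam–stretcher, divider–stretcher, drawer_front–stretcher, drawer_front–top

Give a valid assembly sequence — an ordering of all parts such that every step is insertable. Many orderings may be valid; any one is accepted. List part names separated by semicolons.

cam; shelf; stretcher; divider; drawer_front; back_panel; top

1. cam@(0, -1, 0) [-x clear] — {cam}
2. shelf@(0, -1, 1) [-y clear] — {cam, shelf}
3. stretcher@(0, -1, -1) [-x clear] — {cam, shelf, stretcher}
4. divider@(0, -1, -2) [-y clear] — {cam, divider, shelf, stretcher}
5. drawer_front@(0, 0, -1) [+x clear] — {cam, divider, drawer_front, shelf, stretcher}
6. back_panel@(0, 0, 0) [-x clear] — {back_panel, cam, divider, drawer_front, shelf, stretcher}
7. top@(-1, 0, -1) [-x clear] — {back_panel, cam, divider, drawer_front, shelf, stretcher, top}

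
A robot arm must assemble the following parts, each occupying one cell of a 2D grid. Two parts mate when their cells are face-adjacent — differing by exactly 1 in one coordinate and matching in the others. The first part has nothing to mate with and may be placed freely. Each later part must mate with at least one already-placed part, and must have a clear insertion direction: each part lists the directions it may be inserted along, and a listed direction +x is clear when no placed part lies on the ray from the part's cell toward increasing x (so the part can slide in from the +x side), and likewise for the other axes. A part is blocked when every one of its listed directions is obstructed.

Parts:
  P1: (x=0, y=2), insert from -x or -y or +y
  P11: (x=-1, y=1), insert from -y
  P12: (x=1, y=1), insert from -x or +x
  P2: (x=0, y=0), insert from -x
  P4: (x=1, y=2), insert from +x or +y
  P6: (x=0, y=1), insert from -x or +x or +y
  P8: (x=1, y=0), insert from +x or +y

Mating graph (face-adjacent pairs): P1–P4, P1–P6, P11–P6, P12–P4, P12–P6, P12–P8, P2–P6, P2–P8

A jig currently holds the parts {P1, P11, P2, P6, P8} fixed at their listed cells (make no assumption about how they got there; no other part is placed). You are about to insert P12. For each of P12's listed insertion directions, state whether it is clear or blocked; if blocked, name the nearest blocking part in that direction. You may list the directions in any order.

-x: nearest on ray is P6@(0, 1) ⇒ blocked
+x: ray from P12(1, 1) has no placed part ⇒ clear

+x: clear; -x: blocked by P6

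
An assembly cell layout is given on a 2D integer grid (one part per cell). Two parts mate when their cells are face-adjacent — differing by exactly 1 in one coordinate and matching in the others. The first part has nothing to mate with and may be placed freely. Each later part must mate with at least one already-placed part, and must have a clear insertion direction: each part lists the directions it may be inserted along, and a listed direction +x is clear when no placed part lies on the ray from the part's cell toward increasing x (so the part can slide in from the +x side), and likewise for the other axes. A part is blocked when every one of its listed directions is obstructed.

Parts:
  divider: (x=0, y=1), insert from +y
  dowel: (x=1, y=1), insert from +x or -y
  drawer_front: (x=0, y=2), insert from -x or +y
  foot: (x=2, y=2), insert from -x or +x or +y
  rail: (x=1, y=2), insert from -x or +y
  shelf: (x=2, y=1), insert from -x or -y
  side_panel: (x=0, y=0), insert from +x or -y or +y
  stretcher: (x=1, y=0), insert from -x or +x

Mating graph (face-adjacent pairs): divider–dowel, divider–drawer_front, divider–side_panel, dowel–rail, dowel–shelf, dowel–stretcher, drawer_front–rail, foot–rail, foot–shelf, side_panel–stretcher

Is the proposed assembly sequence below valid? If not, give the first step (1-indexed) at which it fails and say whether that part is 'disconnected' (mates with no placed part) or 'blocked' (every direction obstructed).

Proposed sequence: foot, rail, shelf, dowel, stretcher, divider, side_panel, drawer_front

Valid

1. foot@(2, 2) [-x clear] — {foot}
2. rail@(1, 2) [-x clear] — {foot, rail}
3. shelf@(2, 1) [-x clear] — {foot, rail, shelf}
4. dowel@(1, 1) [-y clear] — {dowel, foot, rail, shelf}
5. stretcher@(1, 0) [-x clear] — {dowel, foot, rail, shelf, stretcher}
6. divider@(0, 1) [+y clear] — {divider, dowel, foot, rail, shelf, stretcher}
7. side_panel@(0, 0) [-y clear] — {divider, dowel, foot, rail, shelf, side_panel, stretcher}
8. drawer_front@(0, 2) [-x clear] — {divider, dowel, drawer_front, foot, rail, shelf, side_panel, stretcher}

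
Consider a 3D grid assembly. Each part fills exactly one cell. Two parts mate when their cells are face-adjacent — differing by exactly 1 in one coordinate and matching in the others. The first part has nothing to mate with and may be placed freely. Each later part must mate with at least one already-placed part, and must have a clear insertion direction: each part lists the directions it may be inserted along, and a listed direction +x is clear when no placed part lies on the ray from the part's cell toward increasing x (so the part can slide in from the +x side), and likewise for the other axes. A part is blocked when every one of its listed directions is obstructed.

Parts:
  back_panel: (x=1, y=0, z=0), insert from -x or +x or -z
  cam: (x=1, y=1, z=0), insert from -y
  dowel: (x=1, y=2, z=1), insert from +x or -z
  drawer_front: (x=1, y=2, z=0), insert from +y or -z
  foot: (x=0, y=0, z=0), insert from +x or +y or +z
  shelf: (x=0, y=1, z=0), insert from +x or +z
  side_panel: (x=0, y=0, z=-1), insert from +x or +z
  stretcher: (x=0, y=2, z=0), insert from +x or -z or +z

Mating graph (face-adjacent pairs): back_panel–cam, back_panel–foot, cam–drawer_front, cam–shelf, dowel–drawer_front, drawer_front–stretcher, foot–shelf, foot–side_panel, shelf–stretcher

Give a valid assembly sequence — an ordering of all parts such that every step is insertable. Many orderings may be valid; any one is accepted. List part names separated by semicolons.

1. dowel@(1, 2, 1) [+x clear] — {dowel}
2. drawer_front@(1, 2, 0) [+y clear] — {dowel, drawer_front}
3. cam@(1, 1, 0) [-y clear] — {cam, dowel, drawer_front}
4. back_panel@(1, 0, 0) [-x clear] — {back_panel, cam, dowel, drawer_front}
5. foot@(0, 0, 0) [+y clear] — {back_panel, cam, dowel, drawer_front, foot}
6. side_panel@(0, 0, -1) [+x clear] — {back_panel, cam, dowel, drawer_front, foot, side_panel}
7. stretcher@(0, 2, 0) [-z clear] — {back_panel, cam, dowel, drawer_front, foot, side_panel, stretcher}
8. shelf@(0, 1, 0) [+z clear] — {back_panel, cam, dowel, drawer_front, foot, shelf, side_panel, stretcher}

dowel; drawer_front; cam; back_panel; foot; side_panel; stretcher; shelf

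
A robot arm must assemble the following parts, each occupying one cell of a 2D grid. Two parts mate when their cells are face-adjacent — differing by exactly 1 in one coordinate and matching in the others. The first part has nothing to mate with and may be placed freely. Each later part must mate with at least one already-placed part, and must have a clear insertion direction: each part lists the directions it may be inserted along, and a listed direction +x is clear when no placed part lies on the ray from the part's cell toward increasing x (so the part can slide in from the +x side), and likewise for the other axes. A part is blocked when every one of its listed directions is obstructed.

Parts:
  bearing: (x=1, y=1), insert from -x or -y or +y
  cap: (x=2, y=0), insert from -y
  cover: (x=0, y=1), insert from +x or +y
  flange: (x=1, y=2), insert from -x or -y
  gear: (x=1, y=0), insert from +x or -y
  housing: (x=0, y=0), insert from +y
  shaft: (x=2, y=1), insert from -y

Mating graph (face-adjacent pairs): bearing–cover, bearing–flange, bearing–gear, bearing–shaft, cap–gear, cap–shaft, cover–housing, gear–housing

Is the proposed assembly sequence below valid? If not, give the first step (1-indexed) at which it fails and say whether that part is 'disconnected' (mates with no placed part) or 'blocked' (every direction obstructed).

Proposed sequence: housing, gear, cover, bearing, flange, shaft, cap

Valid

1. housing@(0, 0) [+y clear] — {housing}
2. gear@(1, 0) [+x clear] — {gear, housing}
3. cover@(0, 1) [+x clear] — {cover, gear, housing}
4. bearing@(1, 1) [+y clear] — {bearing, cover, gear, housing}
5. flange@(1, 2) [-x clear] — {bearing, cover, flange, gear, housing}
6. shaft@(2, 1) [-y clear] — {bearing, cover, flange, gear, housing, shaft}
7. cap@(2, 0) [-y clear] — {bearing, cap, cover, flange, gear, housing, shaft}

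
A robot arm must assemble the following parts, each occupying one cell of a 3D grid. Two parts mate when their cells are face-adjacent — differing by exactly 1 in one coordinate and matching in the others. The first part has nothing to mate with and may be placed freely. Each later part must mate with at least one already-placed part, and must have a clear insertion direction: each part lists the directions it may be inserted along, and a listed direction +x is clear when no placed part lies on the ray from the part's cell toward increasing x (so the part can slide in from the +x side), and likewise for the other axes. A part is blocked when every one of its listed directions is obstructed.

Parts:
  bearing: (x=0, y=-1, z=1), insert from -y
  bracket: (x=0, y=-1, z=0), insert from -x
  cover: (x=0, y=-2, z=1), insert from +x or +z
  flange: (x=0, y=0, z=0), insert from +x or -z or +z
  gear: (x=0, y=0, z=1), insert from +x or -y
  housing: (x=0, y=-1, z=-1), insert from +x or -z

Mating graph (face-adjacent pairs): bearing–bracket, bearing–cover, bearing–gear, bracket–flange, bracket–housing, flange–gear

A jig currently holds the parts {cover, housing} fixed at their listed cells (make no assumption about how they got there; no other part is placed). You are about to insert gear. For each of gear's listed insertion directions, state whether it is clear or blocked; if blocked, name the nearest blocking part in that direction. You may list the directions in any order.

+x: clear; -y: blocked by cover

+x: ray from gear(0, 0, 1) has no placed part ⇒ clear
-y: nearest on ray is cover@(0, -2, 1) ⇒ blocked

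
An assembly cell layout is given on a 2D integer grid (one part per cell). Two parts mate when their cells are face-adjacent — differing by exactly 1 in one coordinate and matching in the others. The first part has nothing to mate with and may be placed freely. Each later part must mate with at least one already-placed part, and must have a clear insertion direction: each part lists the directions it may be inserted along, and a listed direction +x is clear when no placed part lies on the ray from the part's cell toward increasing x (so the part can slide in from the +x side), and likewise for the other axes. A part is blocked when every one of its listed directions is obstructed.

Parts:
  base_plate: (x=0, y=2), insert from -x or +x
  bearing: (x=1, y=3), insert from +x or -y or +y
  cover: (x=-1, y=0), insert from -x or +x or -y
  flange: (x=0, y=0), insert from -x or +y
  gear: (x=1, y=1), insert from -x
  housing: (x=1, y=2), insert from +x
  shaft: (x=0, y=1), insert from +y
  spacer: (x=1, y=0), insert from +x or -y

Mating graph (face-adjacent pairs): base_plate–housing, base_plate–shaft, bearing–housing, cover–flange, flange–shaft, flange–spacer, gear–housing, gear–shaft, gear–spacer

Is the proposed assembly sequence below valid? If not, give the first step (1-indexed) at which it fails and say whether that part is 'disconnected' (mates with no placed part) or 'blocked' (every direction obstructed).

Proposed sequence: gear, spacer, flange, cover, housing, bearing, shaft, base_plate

Valid

1. gear@(1, 1) [-x clear] — {gear}
2. spacer@(1, 0) [+x clear] — {gear, spacer}
3. flange@(0, 0) [-x clear] — {flange, gear, spacer}
4. cover@(-1, 0) [-x clear] — {cover, flange, gear, spacer}
5. housing@(1, 2) [+x clear] — {cover, flange, gear, housing, spacer}
6. bearing@(1, 3) [+x clear] — {bearing, cover, flange, gear, housing, spacer}
7. shaft@(0, 1) [+y clear] — {bearing, cover, flange, gear, housing, shaft, spacer}
8. base_plate@(0, 2) [-x clear] — {base_plate, bearing, cover, flange, gear, housing, shaft, spacer}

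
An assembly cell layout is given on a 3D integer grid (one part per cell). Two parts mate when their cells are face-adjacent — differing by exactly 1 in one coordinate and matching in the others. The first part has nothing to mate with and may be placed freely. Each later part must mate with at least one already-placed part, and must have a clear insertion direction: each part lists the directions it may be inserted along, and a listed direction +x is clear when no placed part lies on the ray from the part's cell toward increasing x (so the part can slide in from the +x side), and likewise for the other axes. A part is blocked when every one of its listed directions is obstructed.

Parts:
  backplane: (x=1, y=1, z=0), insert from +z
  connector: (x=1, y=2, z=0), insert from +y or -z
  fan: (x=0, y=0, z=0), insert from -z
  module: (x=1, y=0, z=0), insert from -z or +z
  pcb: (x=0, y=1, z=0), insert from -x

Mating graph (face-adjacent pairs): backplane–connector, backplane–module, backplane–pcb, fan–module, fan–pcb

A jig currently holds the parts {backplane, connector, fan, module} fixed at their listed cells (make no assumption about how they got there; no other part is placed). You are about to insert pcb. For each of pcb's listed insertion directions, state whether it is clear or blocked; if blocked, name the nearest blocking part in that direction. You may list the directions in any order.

-x: clear

-x: ray from pcb(0, 1, 0) has no placed part ⇒ clear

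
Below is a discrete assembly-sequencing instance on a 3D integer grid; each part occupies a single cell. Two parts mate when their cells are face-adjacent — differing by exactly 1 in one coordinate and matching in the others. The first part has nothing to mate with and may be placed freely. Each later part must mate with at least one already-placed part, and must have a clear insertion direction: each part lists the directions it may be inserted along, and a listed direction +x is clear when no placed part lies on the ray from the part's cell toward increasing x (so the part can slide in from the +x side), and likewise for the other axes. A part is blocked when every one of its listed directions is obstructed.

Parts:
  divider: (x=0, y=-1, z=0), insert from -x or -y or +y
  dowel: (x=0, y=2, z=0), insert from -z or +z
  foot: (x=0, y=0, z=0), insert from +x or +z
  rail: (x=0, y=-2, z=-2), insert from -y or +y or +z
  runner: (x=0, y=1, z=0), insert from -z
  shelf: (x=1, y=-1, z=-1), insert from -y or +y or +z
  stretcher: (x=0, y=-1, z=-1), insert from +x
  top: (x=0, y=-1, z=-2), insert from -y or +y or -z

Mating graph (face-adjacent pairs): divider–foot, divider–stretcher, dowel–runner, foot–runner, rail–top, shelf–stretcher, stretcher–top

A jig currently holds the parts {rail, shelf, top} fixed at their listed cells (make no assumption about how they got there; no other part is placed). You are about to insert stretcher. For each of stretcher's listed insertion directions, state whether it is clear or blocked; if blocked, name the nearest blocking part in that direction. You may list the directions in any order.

+x: nearest on ray is shelf@(1, -1, -1) ⇒ blocked

+x: blocked by shelf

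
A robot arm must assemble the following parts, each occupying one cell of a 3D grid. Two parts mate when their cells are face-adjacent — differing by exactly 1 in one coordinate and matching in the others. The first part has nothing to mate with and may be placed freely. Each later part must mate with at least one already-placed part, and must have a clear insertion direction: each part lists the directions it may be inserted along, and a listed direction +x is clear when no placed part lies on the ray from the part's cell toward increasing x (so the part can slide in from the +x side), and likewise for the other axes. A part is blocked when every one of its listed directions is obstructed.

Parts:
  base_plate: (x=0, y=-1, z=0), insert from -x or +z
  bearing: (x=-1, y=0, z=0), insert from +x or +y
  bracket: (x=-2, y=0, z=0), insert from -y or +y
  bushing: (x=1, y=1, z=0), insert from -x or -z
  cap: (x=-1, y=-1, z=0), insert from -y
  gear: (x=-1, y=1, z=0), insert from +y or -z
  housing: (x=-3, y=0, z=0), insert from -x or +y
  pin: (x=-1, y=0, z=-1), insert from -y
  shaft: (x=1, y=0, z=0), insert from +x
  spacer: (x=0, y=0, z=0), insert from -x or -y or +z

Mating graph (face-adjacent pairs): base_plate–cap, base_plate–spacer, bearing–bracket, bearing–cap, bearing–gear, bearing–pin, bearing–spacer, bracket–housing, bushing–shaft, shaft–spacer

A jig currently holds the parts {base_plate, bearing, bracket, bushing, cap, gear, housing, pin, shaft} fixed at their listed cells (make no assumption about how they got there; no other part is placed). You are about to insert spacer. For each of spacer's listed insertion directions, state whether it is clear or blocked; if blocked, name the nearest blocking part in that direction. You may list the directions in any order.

+z: clear; -x: blocked by bearing; -y: blocked by base_plate

-x: nearest on ray is bearing@(-1, 0, 0) ⇒ blocked
-y: nearest on ray is base_plate@(0, -1, 0) ⇒ blocked
+z: ray from spacer(0, 0, 0) has no placed part ⇒ clear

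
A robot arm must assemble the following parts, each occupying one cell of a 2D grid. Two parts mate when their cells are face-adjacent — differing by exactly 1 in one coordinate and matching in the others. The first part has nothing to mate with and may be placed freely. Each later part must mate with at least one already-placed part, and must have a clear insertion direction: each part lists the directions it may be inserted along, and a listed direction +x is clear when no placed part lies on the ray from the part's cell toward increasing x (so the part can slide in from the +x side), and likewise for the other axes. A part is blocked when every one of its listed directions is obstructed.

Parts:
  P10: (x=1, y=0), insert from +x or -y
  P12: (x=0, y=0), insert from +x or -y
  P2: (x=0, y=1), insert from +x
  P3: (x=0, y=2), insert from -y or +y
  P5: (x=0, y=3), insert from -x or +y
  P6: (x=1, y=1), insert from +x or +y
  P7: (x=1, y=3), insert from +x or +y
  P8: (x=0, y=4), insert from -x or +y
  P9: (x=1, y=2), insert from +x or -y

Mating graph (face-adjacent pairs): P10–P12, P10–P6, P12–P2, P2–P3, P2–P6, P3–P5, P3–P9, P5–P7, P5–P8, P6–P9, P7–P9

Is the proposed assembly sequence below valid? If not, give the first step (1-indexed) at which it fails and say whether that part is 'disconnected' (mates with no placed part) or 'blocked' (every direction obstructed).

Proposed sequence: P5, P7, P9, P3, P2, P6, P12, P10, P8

1. P5@(0, 3) [-x clear] — {P5}
2. P7@(1, 3) [+x clear] — {P5, P7}
3. P9@(1, 2) [+x clear] — {P5, P7, P9}
4. P3@(0, 2) [-y clear] — {P3, P5, P7, P9}
5. P2@(0, 1) [+x clear] — {P2, P3, P5, P7, P9}
6. P6@(1, 1) [+x clear] — {P2, P3, P5, P6, P7, P9}
7. P12@(0, 0) [+x clear] — {P12, P2, P3, P5, P6, P7, P9}
8. P10@(1, 0) [+x clear] — {P10, P12, P2, P3, P5, P6, P7, P9}
9. P8@(0, 4) [-x clear] — {P10, P12, P2, P3, P5, P6, P7, P8, P9}

Valid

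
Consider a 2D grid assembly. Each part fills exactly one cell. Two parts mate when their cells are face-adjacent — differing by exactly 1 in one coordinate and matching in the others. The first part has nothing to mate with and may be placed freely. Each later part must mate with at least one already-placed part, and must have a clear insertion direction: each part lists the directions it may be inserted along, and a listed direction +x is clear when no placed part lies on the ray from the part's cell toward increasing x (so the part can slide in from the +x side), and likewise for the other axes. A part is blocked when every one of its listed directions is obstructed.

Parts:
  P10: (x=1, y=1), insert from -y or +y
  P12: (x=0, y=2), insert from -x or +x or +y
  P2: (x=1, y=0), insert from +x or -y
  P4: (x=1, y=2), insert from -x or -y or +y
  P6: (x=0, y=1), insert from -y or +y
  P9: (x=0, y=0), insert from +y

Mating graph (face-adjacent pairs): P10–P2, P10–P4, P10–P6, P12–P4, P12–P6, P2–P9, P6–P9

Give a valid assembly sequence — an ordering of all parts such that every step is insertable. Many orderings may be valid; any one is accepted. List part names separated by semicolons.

1. P10@(1, 1) [-y clear] — {P10}
2. P2@(1, 0) [+x clear] — {P10, P2}
3. P9@(0, 0) [+y clear] — {P10, P2, P9}
4. P6@(0, 1) [+y clear] — {P10, P2, P6, P9}
5. P12@(0, 2) [-x clear] — {P10, P12, P2, P6, P9}
6. P4@(1, 2) [+y clear] — {P10, P12, P2, P4, P6, P9}

P10; P2; P9; P6; P12; P4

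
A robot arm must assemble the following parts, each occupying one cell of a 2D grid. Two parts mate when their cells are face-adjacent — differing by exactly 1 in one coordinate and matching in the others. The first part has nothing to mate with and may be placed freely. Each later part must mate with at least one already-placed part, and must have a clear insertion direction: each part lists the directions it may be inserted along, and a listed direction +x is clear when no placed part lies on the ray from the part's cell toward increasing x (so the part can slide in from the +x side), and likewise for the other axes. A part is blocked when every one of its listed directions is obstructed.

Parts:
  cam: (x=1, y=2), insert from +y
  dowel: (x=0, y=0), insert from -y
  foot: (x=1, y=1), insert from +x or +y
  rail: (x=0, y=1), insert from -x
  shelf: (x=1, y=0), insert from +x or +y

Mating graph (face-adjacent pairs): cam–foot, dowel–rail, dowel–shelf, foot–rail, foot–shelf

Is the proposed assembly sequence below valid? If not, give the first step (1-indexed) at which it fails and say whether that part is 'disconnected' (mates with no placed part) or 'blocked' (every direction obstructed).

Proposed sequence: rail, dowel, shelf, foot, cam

1. rail@(0, 1) [-x clear] — {rail}
2. dowel@(0, 0) [-y clear] — {dowel, rail}
3. shelf@(1, 0) [+x clear] — {dowel, rail, shelf}
4. foot@(1, 1) [+x clear] — {dowel, foot, rail, shelf}
5. cam@(1, 2) [+y clear] — {cam, dowel, foot, rail, shelf}

Valid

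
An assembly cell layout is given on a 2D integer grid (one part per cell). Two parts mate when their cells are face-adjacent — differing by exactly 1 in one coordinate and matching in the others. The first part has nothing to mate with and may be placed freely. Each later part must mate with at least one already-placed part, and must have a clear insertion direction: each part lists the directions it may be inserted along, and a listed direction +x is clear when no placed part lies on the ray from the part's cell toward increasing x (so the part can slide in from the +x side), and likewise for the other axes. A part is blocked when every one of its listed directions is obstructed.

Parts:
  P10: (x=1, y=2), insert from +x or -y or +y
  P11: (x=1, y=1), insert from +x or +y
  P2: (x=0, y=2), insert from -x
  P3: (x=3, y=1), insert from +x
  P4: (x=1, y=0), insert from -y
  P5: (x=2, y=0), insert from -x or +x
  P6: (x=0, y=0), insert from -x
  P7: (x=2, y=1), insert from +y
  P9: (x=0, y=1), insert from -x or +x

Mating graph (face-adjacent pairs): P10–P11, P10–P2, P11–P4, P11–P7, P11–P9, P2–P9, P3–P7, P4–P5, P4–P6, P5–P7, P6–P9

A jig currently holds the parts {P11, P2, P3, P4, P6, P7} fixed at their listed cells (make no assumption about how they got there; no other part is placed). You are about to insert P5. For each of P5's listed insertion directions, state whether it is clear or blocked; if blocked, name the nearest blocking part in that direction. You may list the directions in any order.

+x: clear; -x: blocked by P4

-x: nearest on ray is P4@(1, 0) ⇒ blocked
+x: ray from P5(2, 0) has no placed part ⇒ clear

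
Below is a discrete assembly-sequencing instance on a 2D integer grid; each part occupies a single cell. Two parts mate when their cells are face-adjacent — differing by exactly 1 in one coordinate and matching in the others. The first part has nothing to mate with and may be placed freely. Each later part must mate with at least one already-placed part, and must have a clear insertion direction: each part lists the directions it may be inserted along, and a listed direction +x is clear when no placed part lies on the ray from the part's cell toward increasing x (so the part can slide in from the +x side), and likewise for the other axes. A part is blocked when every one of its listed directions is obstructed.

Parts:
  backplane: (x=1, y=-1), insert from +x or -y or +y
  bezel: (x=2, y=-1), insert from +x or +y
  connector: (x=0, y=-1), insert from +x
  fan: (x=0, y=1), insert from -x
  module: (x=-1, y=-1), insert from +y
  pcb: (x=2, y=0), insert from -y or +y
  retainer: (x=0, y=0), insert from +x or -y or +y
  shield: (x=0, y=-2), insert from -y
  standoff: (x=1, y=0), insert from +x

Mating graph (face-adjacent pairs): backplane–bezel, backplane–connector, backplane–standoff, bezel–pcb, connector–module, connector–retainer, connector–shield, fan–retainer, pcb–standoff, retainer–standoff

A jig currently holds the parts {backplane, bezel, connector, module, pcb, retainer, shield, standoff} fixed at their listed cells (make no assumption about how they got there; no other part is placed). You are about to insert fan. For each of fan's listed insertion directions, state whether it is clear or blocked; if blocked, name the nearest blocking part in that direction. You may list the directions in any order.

-x: ray from fan(0, 1) has no placed part ⇒ clear

-x: clear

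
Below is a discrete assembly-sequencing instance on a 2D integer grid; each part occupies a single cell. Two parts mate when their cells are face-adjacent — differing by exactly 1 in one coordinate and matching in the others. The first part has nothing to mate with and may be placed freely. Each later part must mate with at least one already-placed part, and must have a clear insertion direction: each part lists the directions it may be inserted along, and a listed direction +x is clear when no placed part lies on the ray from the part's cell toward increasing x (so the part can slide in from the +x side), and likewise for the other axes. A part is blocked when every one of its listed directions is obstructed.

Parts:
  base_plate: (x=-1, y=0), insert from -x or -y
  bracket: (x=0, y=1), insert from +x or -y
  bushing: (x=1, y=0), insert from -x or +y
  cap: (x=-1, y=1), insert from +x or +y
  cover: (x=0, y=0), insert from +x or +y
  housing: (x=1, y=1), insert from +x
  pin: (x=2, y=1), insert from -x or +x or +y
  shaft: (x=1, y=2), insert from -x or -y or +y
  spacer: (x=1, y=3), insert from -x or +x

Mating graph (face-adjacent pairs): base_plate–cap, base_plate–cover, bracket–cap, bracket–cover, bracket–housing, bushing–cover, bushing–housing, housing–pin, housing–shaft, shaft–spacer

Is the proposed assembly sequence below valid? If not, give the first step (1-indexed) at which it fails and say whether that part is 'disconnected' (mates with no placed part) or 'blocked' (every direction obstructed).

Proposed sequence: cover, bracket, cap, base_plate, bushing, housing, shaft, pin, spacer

Valid

1. cover@(0, 0) [+x clear] — {cover}
2. bracket@(0, 1) [+x clear] — {bracket, cover}
3. cap@(-1, 1) [+y clear] — {bracket, cap, cover}
4. base_plate@(-1, 0) [-x clear] — {base_plate, bracket, cap, cover}
5. bushing@(1, 0) [+y clear] — {base_plate, bracket, bushing, cap, cover}
6. housing@(1, 1) [+x clear] — {base_plate, bracket, bushing, cap, cover, housing}
7. shaft@(1, 2) [-x clear] — {base_plate, bracket, bushing, cap, cover, housing, shaft}
8. pin@(2, 1) [+x clear] — {base_plate, bracket, bushing, cap, cover, housing, pin, shaft}
9. spacer@(1, 3) [-x clear] — {base_plate, bracket, bushing, cap, cover, housing, pin, shaft, spacer}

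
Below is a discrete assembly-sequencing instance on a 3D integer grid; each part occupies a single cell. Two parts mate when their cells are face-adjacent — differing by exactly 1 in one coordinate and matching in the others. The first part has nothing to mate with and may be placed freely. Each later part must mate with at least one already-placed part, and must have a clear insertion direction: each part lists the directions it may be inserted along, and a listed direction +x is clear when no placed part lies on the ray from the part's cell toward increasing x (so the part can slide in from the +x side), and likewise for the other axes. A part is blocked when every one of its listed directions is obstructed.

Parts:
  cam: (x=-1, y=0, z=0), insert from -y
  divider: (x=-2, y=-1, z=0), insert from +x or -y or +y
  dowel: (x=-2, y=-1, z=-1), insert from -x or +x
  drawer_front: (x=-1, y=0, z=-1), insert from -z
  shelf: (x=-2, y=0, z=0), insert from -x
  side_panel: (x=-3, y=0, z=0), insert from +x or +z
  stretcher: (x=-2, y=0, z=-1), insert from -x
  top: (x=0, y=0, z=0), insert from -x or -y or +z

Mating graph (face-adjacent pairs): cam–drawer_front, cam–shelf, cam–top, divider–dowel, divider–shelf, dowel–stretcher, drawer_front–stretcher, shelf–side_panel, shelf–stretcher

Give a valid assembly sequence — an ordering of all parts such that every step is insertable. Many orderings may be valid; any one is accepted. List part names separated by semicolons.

stretcher; drawer_front; shelf; side_panel; divider; cam; top; dowel

1. stretcher@(-2, 0, -1) [-x clear] — {stretcher}
2. drawer_front@(-1, 0, -1) [-z clear] — {drawer_front, stretcher}
3. shelf@(-2, 0, 0) [-x clear] — {drawer_front, shelf, stretcher}
4. side_panel@(-3, 0, 0) [+z clear] — {drawer_front, shelf, side_panel, stretcher}
5. divider@(-2, -1, 0) [+x clear] — {divider, drawer_front, shelf, side_panel, stretcher}
6. cam@(-1, 0, 0) [-y clear] — {cam, divider, drawer_front, shelf, side_panel, stretcher}
7. top@(0, 0, 0) [-y clear] — {cam, divider, drawer_front, shelf, side_panel, stretcher, top}
8. dowel@(-2, -1, -1) [-x clear] — {cam, divider, dowel, drawer_front, shelf, side_panel, stretcher, top}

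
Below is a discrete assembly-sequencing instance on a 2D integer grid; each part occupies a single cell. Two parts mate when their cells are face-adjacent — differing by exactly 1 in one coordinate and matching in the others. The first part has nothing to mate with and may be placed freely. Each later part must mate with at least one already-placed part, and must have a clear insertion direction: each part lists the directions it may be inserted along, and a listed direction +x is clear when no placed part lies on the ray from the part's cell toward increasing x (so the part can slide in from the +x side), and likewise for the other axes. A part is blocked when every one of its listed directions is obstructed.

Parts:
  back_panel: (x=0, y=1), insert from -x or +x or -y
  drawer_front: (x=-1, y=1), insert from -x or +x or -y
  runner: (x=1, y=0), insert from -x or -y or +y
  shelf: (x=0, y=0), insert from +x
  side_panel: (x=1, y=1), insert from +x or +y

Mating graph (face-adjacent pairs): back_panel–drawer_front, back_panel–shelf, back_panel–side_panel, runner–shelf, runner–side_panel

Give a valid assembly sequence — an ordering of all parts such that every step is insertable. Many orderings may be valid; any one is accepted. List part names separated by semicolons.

shelf; runner; side_panel; back_panel; drawer_front

1. shelf@(0, 0) [+x clear] — {shelf}
2. runner@(1, 0) [-y clear] — {runner, shelf}
3. side_panel@(1, 1) [+x clear] — {runner, shelf, side_panel}
4. back_panel@(0, 1) [-x clear] — {back_panel, runner, shelf, side_panel}
5. drawer_front@(-1, 1) [-x clear] — {back_panel, drawer_front, runner, shelf, side_panel}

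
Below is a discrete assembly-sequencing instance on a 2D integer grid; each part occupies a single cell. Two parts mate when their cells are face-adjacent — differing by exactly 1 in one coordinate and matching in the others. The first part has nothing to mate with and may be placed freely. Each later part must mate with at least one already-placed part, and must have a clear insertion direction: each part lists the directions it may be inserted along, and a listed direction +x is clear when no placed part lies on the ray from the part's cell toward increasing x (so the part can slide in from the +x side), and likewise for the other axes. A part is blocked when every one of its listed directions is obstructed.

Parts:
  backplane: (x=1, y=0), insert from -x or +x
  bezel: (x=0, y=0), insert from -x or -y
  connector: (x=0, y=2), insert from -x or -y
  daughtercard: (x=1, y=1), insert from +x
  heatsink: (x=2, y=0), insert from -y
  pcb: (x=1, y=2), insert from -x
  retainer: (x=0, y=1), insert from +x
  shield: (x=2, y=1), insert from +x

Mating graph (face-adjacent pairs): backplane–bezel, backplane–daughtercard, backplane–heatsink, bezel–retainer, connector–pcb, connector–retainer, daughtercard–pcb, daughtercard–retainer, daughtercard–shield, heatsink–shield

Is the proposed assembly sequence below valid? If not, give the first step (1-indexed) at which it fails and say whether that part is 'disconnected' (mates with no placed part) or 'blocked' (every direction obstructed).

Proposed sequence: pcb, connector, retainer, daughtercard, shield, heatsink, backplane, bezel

Valid

1. pcb@(1, 2) [-x clear] — {pcb}
2. connector@(0, 2) [-x clear] — {connector, pcb}
3. retainer@(0, 1) [+x clear] — {connector, pcb, retainer}
4. daughtercard@(1, 1) [+x clear] — {connector, daughtercard, pcb, retainer}
5. shield@(2, 1) [+x clear] — {connector, daughtercard, pcb, retainer, shield}
6. heatsink@(2, 0) [-y clear] — {connector, daughtercard, heatsink, pcb, retainer, shield}
7. backplane@(1, 0) [-x clear] — {backplane, connector, daughtercard, heatsink, pcb, retainer, shield}
8. bezel@(0, 0) [-x clear] — {backplane, bezel, connector, daughtercard, heatsink, pcb, retainer, shield}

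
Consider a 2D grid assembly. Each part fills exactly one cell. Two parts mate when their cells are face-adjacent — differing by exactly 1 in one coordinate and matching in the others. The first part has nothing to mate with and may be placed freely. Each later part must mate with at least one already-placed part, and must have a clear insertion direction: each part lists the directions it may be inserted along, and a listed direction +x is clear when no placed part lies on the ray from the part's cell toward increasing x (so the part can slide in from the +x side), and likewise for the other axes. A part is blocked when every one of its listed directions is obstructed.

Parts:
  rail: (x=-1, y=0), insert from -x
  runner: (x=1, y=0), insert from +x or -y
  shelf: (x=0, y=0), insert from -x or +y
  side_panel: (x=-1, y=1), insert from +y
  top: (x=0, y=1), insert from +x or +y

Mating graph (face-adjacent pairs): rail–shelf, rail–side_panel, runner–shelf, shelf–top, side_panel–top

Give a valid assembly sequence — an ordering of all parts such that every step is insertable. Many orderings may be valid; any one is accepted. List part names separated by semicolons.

1. shelf@(0, 0) [-x clear] — {shelf}
2. runner@(1, 0) [+x clear] — {runner, shelf}
3. rail@(-1, 0) [-x clear] — {rail, runner, shelf}
4. side_panel@(-1, 1) [+y clear] — {rail, runner, shelf, side_panel}
5. top@(0, 1) [+x clear] — {rail, runner, shelf, side_panel, top}

shelf; runner; rail; side_panel; top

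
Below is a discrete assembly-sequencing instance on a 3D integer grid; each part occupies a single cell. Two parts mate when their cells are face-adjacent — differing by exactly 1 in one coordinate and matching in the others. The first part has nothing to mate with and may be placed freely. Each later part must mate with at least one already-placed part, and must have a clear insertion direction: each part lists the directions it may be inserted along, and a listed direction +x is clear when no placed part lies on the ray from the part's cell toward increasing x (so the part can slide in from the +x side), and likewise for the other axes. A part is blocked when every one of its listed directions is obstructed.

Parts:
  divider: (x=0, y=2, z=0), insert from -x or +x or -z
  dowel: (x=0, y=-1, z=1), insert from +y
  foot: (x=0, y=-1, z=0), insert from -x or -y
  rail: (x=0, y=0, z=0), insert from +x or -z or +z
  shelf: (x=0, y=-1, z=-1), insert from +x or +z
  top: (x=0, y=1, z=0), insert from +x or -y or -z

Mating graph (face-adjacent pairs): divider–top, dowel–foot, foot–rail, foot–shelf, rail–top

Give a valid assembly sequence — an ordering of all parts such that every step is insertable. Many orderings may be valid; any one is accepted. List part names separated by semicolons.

dowel; foot; shelf; rail; top; divider

1. dowel@(0, -1, 1) [+y clear] — {dowel}
2. foot@(0, -1, 0) [-x clear] — {dowel, foot}
3. shelf@(0, -1, -1) [+x clear] — {dowel, foot, shelf}
4. rail@(0, 0, 0) [+x clear] — {dowel, foot, rail, shelf}
5. top@(0, 1, 0) [+x clear] — {dowel, foot, rail, shelf, top}
6. divider@(0, 2, 0) [-x clear] — {divider, dowel, foot, rail, shelf, top}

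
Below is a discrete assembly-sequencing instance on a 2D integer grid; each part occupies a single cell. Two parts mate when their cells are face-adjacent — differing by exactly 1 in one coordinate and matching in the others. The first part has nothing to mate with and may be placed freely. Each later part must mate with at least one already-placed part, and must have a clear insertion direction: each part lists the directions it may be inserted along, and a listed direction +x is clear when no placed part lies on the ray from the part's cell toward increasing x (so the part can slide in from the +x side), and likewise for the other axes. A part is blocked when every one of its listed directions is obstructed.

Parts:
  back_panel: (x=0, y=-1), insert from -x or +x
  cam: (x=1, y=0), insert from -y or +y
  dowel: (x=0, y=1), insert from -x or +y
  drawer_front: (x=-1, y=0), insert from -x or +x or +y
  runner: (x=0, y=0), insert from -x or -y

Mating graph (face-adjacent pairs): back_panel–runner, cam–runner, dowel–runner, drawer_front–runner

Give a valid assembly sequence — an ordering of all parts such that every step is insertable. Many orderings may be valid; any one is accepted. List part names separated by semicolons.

runner; cam; back_panel; drawer_front; dowel

1. runner@(0, 0) [-x clear] — {runner}
2. cam@(1, 0) [-y clear] — {cam, runner}
3. back_panel@(0, -1) [-x clear] — {back_panel, cam, runner}
4. drawer_front@(-1, 0) [-x clear] — {back_panel, cam, drawer_front, runner}
5. dowel@(0, 1) [-x clear] — {back_panel, cam, dowel, drawer_front, runner}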